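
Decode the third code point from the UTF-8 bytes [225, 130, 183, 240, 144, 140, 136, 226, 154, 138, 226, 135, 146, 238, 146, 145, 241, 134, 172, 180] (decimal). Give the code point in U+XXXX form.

Offset 0: leading byte 0xE1 = 11100001 → 3-byte char #1 = E1 82 B7.
Offset 3: leading byte 0xF0 = 11110000 → 4-byte char #2 = F0 90 8C 88.
Offset 7: leading byte 0xE2 = 11100010 → 3-byte char #3 = E2 9A 8A.
Leading byte 0xE2 = 11100010 matches 1110xxxx → 3-byte sequence.
Byte 1: 0xE2 = 11100010, payload 0010 (4 bits).
Byte 2: 0x9A = 10011010 (10xxxxxx ✓), payload 011010.
Byte 3: 0x8A = 10001010 (10xxxxxx ✓), payload 001010.
Concatenate: 0010011010001010 = 0x268A (16 bits → U+268A).

U+268A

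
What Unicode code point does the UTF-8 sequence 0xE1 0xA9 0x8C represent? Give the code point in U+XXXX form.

Leading byte 0xE1 = 11100001 matches 1110xxxx → 3-byte sequence.
Byte 1: 0xE1 = 11100001, payload 0001 (4 bits).
Byte 2: 0xA9 = 10101001 (10xxxxxx ✓), payload 101001.
Byte 3: 0x8C = 10001100 (10xxxxxx ✓), payload 001100.
Concatenate: 0001101001001100 = 0x1A4C (16 bits → U+1A4C).

U+1A4C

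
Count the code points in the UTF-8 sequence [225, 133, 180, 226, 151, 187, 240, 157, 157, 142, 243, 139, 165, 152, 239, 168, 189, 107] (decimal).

Byte at offset 0: 0xE1 = 11100001 → 3-byte char (#1). Advance 3.
Byte at offset 3: 0xE2 = 11100010 → 3-byte char (#2). Advance 3.
Byte at offset 6: 0xF0 = 11110000 → 4-byte char (#3). Advance 4.
Byte at offset 10: 0xF3 = 11110011 → 4-byte char (#4). Advance 4.
Byte at offset 14: 0xEF = 11101111 → 3-byte char (#5). Advance 3.
Byte at offset 17: 0x6B = 01101011 → 1-byte char (#6). Advance 1.
Reached end at offset 18 after 6 code points.

6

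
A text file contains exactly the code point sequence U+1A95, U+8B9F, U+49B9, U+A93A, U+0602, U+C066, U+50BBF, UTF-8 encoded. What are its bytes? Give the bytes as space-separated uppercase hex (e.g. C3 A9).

U+1A95: 3-byte form → E1 AA 95.
U+8B9F: 3-byte form → E8 AE 9F.
U+49B9: 3-byte form → E4 A6 B9.
U+A93A: 3-byte form → EA A4 BA.
U+0602: 2-byte form → D8 82.
U+C066: 3-byte form → EC 81 A6.
U+50BBF: 4-byte form → F1 90 AE BF.
Concatenated (21 bytes): E1 AA 95 E8 AE 9F E4 A6 B9 EA A4 BA D8 82 EC 81 A6 F1 90 AE BF.

E1 AA 95 E8 AE 9F E4 A6 B9 EA A4 BA D8 82 EC 81 A6 F1 90 AE BF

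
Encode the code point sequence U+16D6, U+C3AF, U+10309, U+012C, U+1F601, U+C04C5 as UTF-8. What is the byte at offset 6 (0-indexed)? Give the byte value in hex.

U+16D6 → 3-byte form E1 9B 96 at offsets 0–2.
U+C3AF → 3-byte form EC 8E AF at offsets 3–5.
U+10309 → 4-byte form F0 90 8C 89 at offsets 6–9.
Offset 6 falls in char 3's range; it's byte 1 of F0 90 8C 89 = 0xF0.

0xF0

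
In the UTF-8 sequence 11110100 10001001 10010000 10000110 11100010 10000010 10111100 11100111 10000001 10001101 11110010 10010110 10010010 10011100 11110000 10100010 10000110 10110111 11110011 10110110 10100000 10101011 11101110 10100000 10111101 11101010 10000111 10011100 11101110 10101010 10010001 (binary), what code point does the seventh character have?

Offset 0: leading byte 0xF4 = 11110100 → 4-byte char #1 = F4 89 90 86.
Offset 4: leading byte 0xE2 = 11100010 → 3-byte char #2 = E2 82 BC.
Offset 7: leading byte 0xE7 = 11100111 → 3-byte char #3 = E7 81 8D.
Offset 10: leading byte 0xF2 = 11110010 → 4-byte char #4 = F2 96 92 9C.
Offset 14: leading byte 0xF0 = 11110000 → 4-byte char #5 = F0 A2 86 B7.
Offset 18: leading byte 0xF3 = 11110011 → 4-byte char #6 = F3 B6 A0 AB.
Offset 22: leading byte 0xEE = 11101110 → 3-byte char #7 = EE A0 BD.
Leading byte 0xEE = 11101110 matches 1110xxxx → 3-byte sequence.
Byte 1: 0xEE = 11101110, payload 1110 (4 bits).
Byte 2: 0xA0 = 10100000 (10xxxxxx ✓), payload 100000.
Byte 3: 0xBD = 10111101 (10xxxxxx ✓), payload 111101.
Concatenate: 1110100000111101 = 0xE83D (16 bits → U+E83D).

U+E83D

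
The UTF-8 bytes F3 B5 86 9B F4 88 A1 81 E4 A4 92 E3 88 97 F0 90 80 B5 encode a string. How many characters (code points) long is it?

Byte at offset 0: 0xF3 = 11110011 → 4-byte char (#1). Advance 4.
Byte at offset 4: 0xF4 = 11110100 → 4-byte char (#2). Advance 4.
Byte at offset 8: 0xE4 = 11100100 → 3-byte char (#3). Advance 3.
Byte at offset 11: 0xE3 = 11100011 → 3-byte char (#4). Advance 3.
Byte at offset 14: 0xF0 = 11110000 → 4-byte char (#5). Advance 4.
Reached end at offset 18 after 5 code points.

5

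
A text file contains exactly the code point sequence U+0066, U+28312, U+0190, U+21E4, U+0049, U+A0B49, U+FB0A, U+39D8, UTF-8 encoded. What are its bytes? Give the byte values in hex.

66 F0 A8 8C 92 C6 90 E2 87 A4 49 F2 A0 AD 89 EF AC 8A E3 A7 98

U+0066: 1-byte form → 66.
U+28312: 4-byte form → F0 A8 8C 92.
U+0190: 2-byte form → C6 90.
U+21E4: 3-byte form → E2 87 A4.
U+0049: 1-byte form → 49.
U+A0B49: 4-byte form → F2 A0 AD 89.
U+FB0A: 3-byte form → EF AC 8A.
U+39D8: 3-byte form → E3 A7 98.
Concatenated (21 bytes): 66 F0 A8 8C 92 C6 90 E2 87 A4 49 F2 A0 AD 89 EF AC 8A E3 A7 98.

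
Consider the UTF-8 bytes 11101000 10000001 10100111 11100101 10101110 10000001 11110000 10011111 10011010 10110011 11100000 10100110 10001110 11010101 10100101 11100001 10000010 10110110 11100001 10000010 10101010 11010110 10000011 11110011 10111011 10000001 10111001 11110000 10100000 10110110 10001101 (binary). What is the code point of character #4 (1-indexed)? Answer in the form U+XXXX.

Offset 0: leading byte 0xE8 = 11101000 → 3-byte char #1 = E8 81 A7.
Offset 3: leading byte 0xE5 = 11100101 → 3-byte char #2 = E5 AE 81.
Offset 6: leading byte 0xF0 = 11110000 → 4-byte char #3 = F0 9F 9A B3.
Offset 10: leading byte 0xE0 = 11100000 → 3-byte char #4 = E0 A6 8E.
Leading byte 0xE0 = 11100000 matches 1110xxxx → 3-byte sequence.
Byte 1: 0xE0 = 11100000, payload 0000 (4 bits).
Byte 2: 0xA6 = 10100110 (10xxxxxx ✓), payload 100110.
Byte 3: 0x8E = 10001110 (10xxxxxx ✓), payload 001110.
Concatenate: 0000100110001110 = 0x98E (16 bits → U+098E).

U+098E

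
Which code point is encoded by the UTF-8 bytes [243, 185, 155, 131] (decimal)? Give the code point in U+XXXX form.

Leading byte 0xF3 = 11110011 matches 11110xxx → 4-byte sequence.
Byte 1: 0xF3 = 11110011, payload 011 (3 bits).
Byte 2: 0xB9 = 10111001 (10xxxxxx ✓), payload 111001.
Byte 3: 0x9B = 10011011 (10xxxxxx ✓), payload 011011.
Byte 4: 0x83 = 10000011 (10xxxxxx ✓), payload 000011.
Concatenate: 011111001011011000011 = 0xF96C3 (21 bits → U+F96C3).

U+F96C3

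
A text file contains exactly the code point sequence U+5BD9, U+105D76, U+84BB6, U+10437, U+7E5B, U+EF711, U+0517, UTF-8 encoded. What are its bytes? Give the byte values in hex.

U+5BD9: 3-byte form → E5 AF 99.
U+105D76: 4-byte form → F4 85 B5 B6.
U+84BB6: 4-byte form → F2 84 AE B6.
U+10437: 4-byte form → F0 90 90 B7.
U+7E5B: 3-byte form → E7 B9 9B.
U+EF711: 4-byte form → F3 AF 9C 91.
U+0517: 2-byte form → D4 97.
Concatenated (24 bytes): E5 AF 99 F4 85 B5 B6 F2 84 AE B6 F0 90 90 B7 E7 B9 9B F3 AF 9C 91 D4 97.

E5 AF 99 F4 85 B5 B6 F2 84 AE B6 F0 90 90 B7 E7 B9 9B F3 AF 9C 91 D4 97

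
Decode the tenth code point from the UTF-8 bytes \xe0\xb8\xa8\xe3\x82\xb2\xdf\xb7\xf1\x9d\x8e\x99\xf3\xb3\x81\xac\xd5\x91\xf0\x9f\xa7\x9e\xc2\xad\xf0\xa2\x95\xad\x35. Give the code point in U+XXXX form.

Offset 0: leading byte 0xE0 = 11100000 → 3-byte char #1 = E0 B8 A8.
Offset 3: leading byte 0xE3 = 11100011 → 3-byte char #2 = E3 82 B2.
Offset 6: leading byte 0xDF = 11011111 → 2-byte char #3 = DF B7.
Offset 8: leading byte 0xF1 = 11110001 → 4-byte char #4 = F1 9D 8E 99.
Offset 12: leading byte 0xF3 = 11110011 → 4-byte char #5 = F3 B3 81 AC.
Offset 16: leading byte 0xD5 = 11010101 → 2-byte char #6 = D5 91.
Offset 18: leading byte 0xF0 = 11110000 → 4-byte char #7 = F0 9F A7 9E.
Offset 22: leading byte 0xC2 = 11000010 → 2-byte char #8 = C2 AD.
Offset 24: leading byte 0xF0 = 11110000 → 4-byte char #9 = F0 A2 95 AD.
Offset 28: leading byte 0x35 = 00110101 → 1-byte char #10 = 35.
Leading byte 0x35 = 00110101 matches 0xxxxxxx → 1-byte sequence.
Byte 1: 0x35 = 00110101, payload 0110101 (7 bits).
Concatenate: 0110101 = 0x35 (7 bits → U+0035).

U+0035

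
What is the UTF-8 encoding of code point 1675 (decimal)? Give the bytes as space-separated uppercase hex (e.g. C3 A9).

U+068B = 0x68B = 1675 decimal. In range U+0080–U+07FF → 2-byte form: 110xxxxx 10xxxxxx.
Binary (11 bits): 11010001011.
Split 5+6: 11010 | 001011.
Byte 1: 11011010 = 0xDA.
Byte 2: 10001011 = 0x8B.

DA 8B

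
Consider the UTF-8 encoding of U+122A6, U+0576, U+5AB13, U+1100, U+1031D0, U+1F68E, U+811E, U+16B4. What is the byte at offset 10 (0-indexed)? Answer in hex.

U+122A6 → 4-byte form F0 92 8A A6 at offsets 0–3.
U+0576 → 2-byte form D5 B6 at offsets 4–5.
U+5AB13 → 4-byte form F1 9A AC 93 at offsets 6–9.
U+1100 → 3-byte form E1 84 80 at offsets 10–12.
Offset 10 falls in char 4's range; it's byte 1 of E1 84 80 = 0xE1.

0xE1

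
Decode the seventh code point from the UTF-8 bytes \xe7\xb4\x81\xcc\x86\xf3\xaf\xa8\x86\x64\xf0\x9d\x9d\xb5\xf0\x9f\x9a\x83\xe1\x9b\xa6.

U+16E6

Offset 0: leading byte 0xE7 = 11100111 → 3-byte char #1 = E7 B4 81.
Offset 3: leading byte 0xCC = 11001100 → 2-byte char #2 = CC 86.
Offset 5: leading byte 0xF3 = 11110011 → 4-byte char #3 = F3 AF A8 86.
Offset 9: leading byte 0x64 = 01100100 → 1-byte char #4 = 64.
Offset 10: leading byte 0xF0 = 11110000 → 4-byte char #5 = F0 9D 9D B5.
Offset 14: leading byte 0xF0 = 11110000 → 4-byte char #6 = F0 9F 9A 83.
Offset 18: leading byte 0xE1 = 11100001 → 3-byte char #7 = E1 9B A6.
Leading byte 0xE1 = 11100001 matches 1110xxxx → 3-byte sequence.
Byte 1: 0xE1 = 11100001, payload 0001 (4 bits).
Byte 2: 0x9B = 10011011 (10xxxxxx ✓), payload 011011.
Byte 3: 0xA6 = 10100110 (10xxxxxx ✓), payload 100110.
Concatenate: 0001011011100110 = 0x16E6 (16 bits → U+16E6).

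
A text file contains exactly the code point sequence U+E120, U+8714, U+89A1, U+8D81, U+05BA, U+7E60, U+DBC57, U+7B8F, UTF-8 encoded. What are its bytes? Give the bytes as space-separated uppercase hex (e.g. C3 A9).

U+E120: 3-byte form → EE 84 A0.
U+8714: 3-byte form → E8 9C 94.
U+89A1: 3-byte form → E8 A6 A1.
U+8D81: 3-byte form → E8 B6 81.
U+05BA: 2-byte form → D6 BA.
U+7E60: 3-byte form → E7 B9 A0.
U+DBC57: 4-byte form → F3 9B B1 97.
U+7B8F: 3-byte form → E7 AE 8F.
Concatenated (24 bytes): EE 84 A0 E8 9C 94 E8 A6 A1 E8 B6 81 D6 BA E7 B9 A0 F3 9B B1 97 E7 AE 8F.

EE 84 A0 E8 9C 94 E8 A6 A1 E8 B6 81 D6 BA E7 B9 A0 F3 9B B1 97 E7 AE 8F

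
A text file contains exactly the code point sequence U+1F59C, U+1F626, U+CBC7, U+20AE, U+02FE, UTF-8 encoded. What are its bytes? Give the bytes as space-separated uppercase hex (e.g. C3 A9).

F0 9F 96 9C F0 9F 98 A6 EC AF 87 E2 82 AE CB BE

U+1F59C: 4-byte form → F0 9F 96 9C.
U+1F626: 4-byte form → F0 9F 98 A6.
U+CBC7: 3-byte form → EC AF 87.
U+20AE: 3-byte form → E2 82 AE.
U+02FE: 2-byte form → CB BE.
Concatenated (16 bytes): F0 9F 96 9C F0 9F 98 A6 EC AF 87 E2 82 AE CB BE.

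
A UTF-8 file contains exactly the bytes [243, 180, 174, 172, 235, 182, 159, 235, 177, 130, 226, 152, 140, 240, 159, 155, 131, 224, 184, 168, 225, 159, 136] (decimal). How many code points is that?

Byte at offset 0: 0xF3 = 11110011 → 4-byte char (#1). Advance 4.
Byte at offset 4: 0xEB = 11101011 → 3-byte char (#2). Advance 3.
Byte at offset 7: 0xEB = 11101011 → 3-byte char (#3). Advance 3.
Byte at offset 10: 0xE2 = 11100010 → 3-byte char (#4). Advance 3.
Byte at offset 13: 0xF0 = 11110000 → 4-byte char (#5). Advance 4.
Byte at offset 17: 0xE0 = 11100000 → 3-byte char (#6). Advance 3.
Byte at offset 20: 0xE1 = 11100001 → 3-byte char (#7). Advance 3.
Reached end at offset 23 after 7 code points.

7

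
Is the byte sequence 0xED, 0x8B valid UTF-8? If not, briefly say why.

Leading byte 0xED = 11101101 → 3-byte form, but only 2 bytes are present.

invalid (sequence truncated)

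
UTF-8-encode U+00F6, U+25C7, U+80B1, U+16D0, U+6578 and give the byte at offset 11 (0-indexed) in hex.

0xE6

U+00F6 → 2-byte form C3 B6 at offsets 0–1.
U+25C7 → 3-byte form E2 97 87 at offsets 2–4.
U+80B1 → 3-byte form E8 82 B1 at offsets 5–7.
U+16D0 → 3-byte form E1 9B 90 at offsets 8–10.
U+6578 → 3-byte form E6 95 B8 at offsets 11–13.
Offset 11 falls in char 5's range; it's byte 1 of E6 95 B8 = 0xE6.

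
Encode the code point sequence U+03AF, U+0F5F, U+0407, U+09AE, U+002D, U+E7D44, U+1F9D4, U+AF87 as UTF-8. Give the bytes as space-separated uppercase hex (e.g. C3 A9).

CE AF E0 BD 9F D0 87 E0 A6 AE 2D F3 A7 B5 84 F0 9F A7 94 EA BE 87

U+03AF: 2-byte form → CE AF.
U+0F5F: 3-byte form → E0 BD 9F.
U+0407: 2-byte form → D0 87.
U+09AE: 3-byte form → E0 A6 AE.
U+002D: 1-byte form → 2D.
U+E7D44: 4-byte form → F3 A7 B5 84.
U+1F9D4: 4-byte form → F0 9F A7 94.
U+AF87: 3-byte form → EA BE 87.
Concatenated (22 bytes): CE AF E0 BD 9F D0 87 E0 A6 AE 2D F3 A7 B5 84 F0 9F A7 94 EA BE 87.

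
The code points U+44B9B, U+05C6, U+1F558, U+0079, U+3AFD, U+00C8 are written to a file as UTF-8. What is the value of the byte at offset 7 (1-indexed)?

1-indexed offset 7 is 0-indexed offset 6.
U+44B9B → 4-byte form F1 84 AE 9B at offsets 0–3.
U+05C6 → 2-byte form D7 86 at offsets 4–5.
U+1F558 → 4-byte form F0 9F 95 98 at offsets 6–9.
Offset 6 falls in char 3's range; it's byte 1 of F0 9F 95 98 = 0xF0.

0xF0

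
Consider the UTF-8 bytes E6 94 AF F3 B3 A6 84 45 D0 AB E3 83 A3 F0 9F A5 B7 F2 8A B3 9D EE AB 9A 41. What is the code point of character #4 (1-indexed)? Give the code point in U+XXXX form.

U+042B

Offset 0: leading byte 0xE6 = 11100110 → 3-byte char #1 = E6 94 AF.
Offset 3: leading byte 0xF3 = 11110011 → 4-byte char #2 = F3 B3 A6 84.
Offset 7: leading byte 0x45 = 01000101 → 1-byte char #3 = 45.
Offset 8: leading byte 0xD0 = 11010000 → 2-byte char #4 = D0 AB.
Leading byte 0xD0 = 11010000 matches 110xxxxx → 2-byte sequence.
Byte 1: 0xD0 = 11010000, payload 10000 (5 bits).
Byte 2: 0xAB = 10101011 (10xxxxxx ✓), payload 101011.
Concatenate: 10000101011 = 0x42B (11 bits → U+042B).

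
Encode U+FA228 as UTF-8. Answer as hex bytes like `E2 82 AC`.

U+FA228 = 0xFA228 = 1024552 decimal. In range U+10000–U+10FFFF → 4-byte form: 11110xxx 10xxxxxx 10xxxxxx 10xxxxxx.
Binary (21 bits): 011111010001000101000.
Split 3+6+6+6: 011 | 111010 | 001000 | 101000.
Byte 1: 11110011 = 0xF3.
Byte 2: 10111010 = 0xBA.
Byte 3: 10001000 = 0x88.
Byte 4: 10101000 = 0xA8.

F3 BA 88 A8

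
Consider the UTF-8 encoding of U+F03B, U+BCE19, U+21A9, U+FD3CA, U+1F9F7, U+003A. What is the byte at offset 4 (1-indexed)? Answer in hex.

1-indexed offset 4 is 0-indexed offset 3.
U+F03B → 3-byte form EF 80 BB at offsets 0–2.
U+BCE19 → 4-byte form F2 BC B8 99 at offsets 3–6.
Offset 3 falls in char 2's range; it's byte 1 of F2 BC B8 99 = 0xF2.

0xF2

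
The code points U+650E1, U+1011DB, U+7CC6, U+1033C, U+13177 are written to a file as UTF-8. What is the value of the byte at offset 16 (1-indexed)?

1-indexed offset 16 is 0-indexed offset 15.
U+650E1 → 4-byte form F1 A5 83 A1 at offsets 0–3.
U+1011DB → 4-byte form F4 81 87 9B at offsets 4–7.
U+7CC6 → 3-byte form E7 B3 86 at offsets 8–10.
U+1033C → 4-byte form F0 90 8C BC at offsets 11–14.
U+13177 → 4-byte form F0 93 85 B7 at offsets 15–18.
Offset 15 falls in char 5's range; it's byte 1 of F0 93 85 B7 = 0xF0.

0xF0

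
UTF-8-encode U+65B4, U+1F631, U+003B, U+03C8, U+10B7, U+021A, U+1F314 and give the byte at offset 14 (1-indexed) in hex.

0xC8

1-indexed offset 14 is 0-indexed offset 13.
U+65B4 → 3-byte form E6 96 B4 at offsets 0–2.
U+1F631 → 4-byte form F0 9F 98 B1 at offsets 3–6.
U+003B → 1-byte form 3B at offsets 7–7.
U+03C8 → 2-byte form CF 88 at offsets 8–9.
U+10B7 → 3-byte form E1 82 B7 at offsets 10–12.
U+021A → 2-byte form C8 9A at offsets 13–14.
Offset 13 falls in char 6's range; it's byte 1 of C8 9A = 0xC8.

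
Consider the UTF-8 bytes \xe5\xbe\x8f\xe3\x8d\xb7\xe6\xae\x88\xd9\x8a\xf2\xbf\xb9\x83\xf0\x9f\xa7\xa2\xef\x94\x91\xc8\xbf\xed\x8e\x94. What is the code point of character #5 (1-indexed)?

Offset 0: leading byte 0xE5 = 11100101 → 3-byte char #1 = E5 BE 8F.
Offset 3: leading byte 0xE3 = 11100011 → 3-byte char #2 = E3 8D B7.
Offset 6: leading byte 0xE6 = 11100110 → 3-byte char #3 = E6 AE 88.
Offset 9: leading byte 0xD9 = 11011001 → 2-byte char #4 = D9 8A.
Offset 11: leading byte 0xF2 = 11110010 → 4-byte char #5 = F2 BF B9 83.
Leading byte 0xF2 = 11110010 matches 11110xxx → 4-byte sequence.
Byte 1: 0xF2 = 11110010, payload 010 (3 bits).
Byte 2: 0xBF = 10111111 (10xxxxxx ✓), payload 111111.
Byte 3: 0xB9 = 10111001 (10xxxxxx ✓), payload 111001.
Byte 4: 0x83 = 10000011 (10xxxxxx ✓), payload 000011.
Concatenate: 010111111111001000011 = 0xBFE43 (21 bits → U+BFE43).

U+BFE43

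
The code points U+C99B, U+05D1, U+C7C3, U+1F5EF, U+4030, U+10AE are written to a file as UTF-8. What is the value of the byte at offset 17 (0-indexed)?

U+C99B → 3-byte form EC A6 9B at offsets 0–2.
U+05D1 → 2-byte form D7 91 at offsets 3–4.
U+C7C3 → 3-byte form EC 9F 83 at offsets 5–7.
U+1F5EF → 4-byte form F0 9F 97 AF at offsets 8–11.
U+4030 → 3-byte form E4 80 B0 at offsets 12–14.
U+10AE → 3-byte form E1 82 AE at offsets 15–17.
Offset 17 falls in char 6's range; it's byte 3 of E1 82 AE = 0xAE.

0xAE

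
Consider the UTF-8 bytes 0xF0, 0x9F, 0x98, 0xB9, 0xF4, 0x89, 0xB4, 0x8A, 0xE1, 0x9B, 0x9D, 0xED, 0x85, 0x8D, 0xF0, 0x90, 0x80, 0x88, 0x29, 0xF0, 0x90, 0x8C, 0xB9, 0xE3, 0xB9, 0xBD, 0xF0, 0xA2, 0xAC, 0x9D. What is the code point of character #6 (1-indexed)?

Offset 0: leading byte 0xF0 = 11110000 → 4-byte char #1 = F0 9F 98 B9.
Offset 4: leading byte 0xF4 = 11110100 → 4-byte char #2 = F4 89 B4 8A.
Offset 8: leading byte 0xE1 = 11100001 → 3-byte char #3 = E1 9B 9D.
Offset 11: leading byte 0xED = 11101101 → 3-byte char #4 = ED 85 8D.
Offset 14: leading byte 0xF0 = 11110000 → 4-byte char #5 = F0 90 80 88.
Offset 18: leading byte 0x29 = 00101001 → 1-byte char #6 = 29.
Leading byte 0x29 = 00101001 matches 0xxxxxxx → 1-byte sequence.
Byte 1: 0x29 = 00101001, payload 0101001 (7 bits).
Concatenate: 0101001 = 0x29 (7 bits → U+0029).

U+0029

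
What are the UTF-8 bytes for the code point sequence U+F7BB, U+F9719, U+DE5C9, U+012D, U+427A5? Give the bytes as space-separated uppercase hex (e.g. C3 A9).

EF 9E BB F3 B9 9C 99 F3 9E 97 89 C4 AD F1 82 9E A5

U+F7BB: 3-byte form → EF 9E BB.
U+F9719: 4-byte form → F3 B9 9C 99.
U+DE5C9: 4-byte form → F3 9E 97 89.
U+012D: 2-byte form → C4 AD.
U+427A5: 4-byte form → F1 82 9E A5.
Concatenated (17 bytes): EF 9E BB F3 B9 9C 99 F3 9E 97 89 C4 AD F1 82 9E A5.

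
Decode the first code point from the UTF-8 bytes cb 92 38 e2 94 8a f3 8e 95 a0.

Offset 0: leading byte 0xCB = 11001011 → 2-byte char #1 = CB 92.
Leading byte 0xCB = 11001011 matches 110xxxxx → 2-byte sequence.
Byte 1: 0xCB = 11001011, payload 01011 (5 bits).
Byte 2: 0x92 = 10010010 (10xxxxxx ✓), payload 010010.
Concatenate: 01011010010 = 0x2D2 (11 bits → U+02D2).

U+02D2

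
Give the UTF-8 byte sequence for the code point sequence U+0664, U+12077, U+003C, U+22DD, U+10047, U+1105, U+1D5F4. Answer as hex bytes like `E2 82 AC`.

U+0664: 2-byte form → D9 A4.
U+12077: 4-byte form → F0 92 81 B7.
U+003C: 1-byte form → 3C.
U+22DD: 3-byte form → E2 8B 9D.
U+10047: 4-byte form → F0 90 81 87.
U+1105: 3-byte form → E1 84 85.
U+1D5F4: 4-byte form → F0 9D 97 B4.
Concatenated (21 bytes): D9 A4 F0 92 81 B7 3C E2 8B 9D F0 90 81 87 E1 84 85 F0 9D 97 B4.

D9 A4 F0 92 81 B7 3C E2 8B 9D F0 90 81 87 E1 84 85 F0 9D 97 B4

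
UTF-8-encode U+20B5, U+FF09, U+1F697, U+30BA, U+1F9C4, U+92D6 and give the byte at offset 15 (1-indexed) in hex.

1-indexed offset 15 is 0-indexed offset 14.
U+20B5 → 3-byte form E2 82 B5 at offsets 0–2.
U+FF09 → 3-byte form EF BC 89 at offsets 3–5.
U+1F697 → 4-byte form F0 9F 9A 97 at offsets 6–9.
U+30BA → 3-byte form E3 82 BA at offsets 10–12.
U+1F9C4 → 4-byte form F0 9F A7 84 at offsets 13–16.
Offset 14 falls in char 5's range; it's byte 2 of F0 9F A7 84 = 0x9F.

0x9F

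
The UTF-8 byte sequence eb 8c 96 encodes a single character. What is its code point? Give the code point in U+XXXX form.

U+B316

Leading byte 0xEB = 11101011 matches 1110xxxx → 3-byte sequence.
Byte 1: 0xEB = 11101011, payload 1011 (4 bits).
Byte 2: 0x8C = 10001100 (10xxxxxx ✓), payload 001100.
Byte 3: 0x96 = 10010110 (10xxxxxx ✓), payload 010110.
Concatenate: 1011001100010110 = 0xB316 (16 bits → U+B316).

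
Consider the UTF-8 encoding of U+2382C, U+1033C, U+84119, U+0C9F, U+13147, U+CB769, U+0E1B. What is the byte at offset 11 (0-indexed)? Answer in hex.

U+2382C → 4-byte form F0 A3 A0 AC at offsets 0–3.
U+1033C → 4-byte form F0 90 8C BC at offsets 4–7.
U+84119 → 4-byte form F2 84 84 99 at offsets 8–11.
Offset 11 falls in char 3's range; it's byte 4 of F2 84 84 99 = 0x99.

0x99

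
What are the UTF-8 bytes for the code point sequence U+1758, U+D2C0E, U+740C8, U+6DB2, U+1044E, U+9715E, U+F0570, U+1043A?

E1 9D 98 F3 92 B0 8E F1 B4 83 88 E6 B6 B2 F0 90 91 8E F2 97 85 9E F3 B0 95 B0 F0 90 90 BA

U+1758: 3-byte form → E1 9D 98.
U+D2C0E: 4-byte form → F3 92 B0 8E.
U+740C8: 4-byte form → F1 B4 83 88.
U+6DB2: 3-byte form → E6 B6 B2.
U+1044E: 4-byte form → F0 90 91 8E.
U+9715E: 4-byte form → F2 97 85 9E.
U+F0570: 4-byte form → F3 B0 95 B0.
U+1043A: 4-byte form → F0 90 90 BA.
Concatenated (30 bytes): E1 9D 98 F3 92 B0 8E F1 B4 83 88 E6 B6 B2 F0 90 91 8E F2 97 85 9E F3 B0 95 B0 F0 90 90 BA.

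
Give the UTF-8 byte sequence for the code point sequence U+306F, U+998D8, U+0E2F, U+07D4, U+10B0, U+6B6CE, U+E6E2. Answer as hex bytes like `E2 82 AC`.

E3 81 AF F2 99 A3 98 E0 B8 AF DF 94 E1 82 B0 F1 AB 9B 8E EE 9B A2

U+306F: 3-byte form → E3 81 AF.
U+998D8: 4-byte form → F2 99 A3 98.
U+0E2F: 3-byte form → E0 B8 AF.
U+07D4: 2-byte form → DF 94.
U+10B0: 3-byte form → E1 82 B0.
U+6B6CE: 4-byte form → F1 AB 9B 8E.
U+E6E2: 3-byte form → EE 9B A2.
Concatenated (22 bytes): E3 81 AF F2 99 A3 98 E0 B8 AF DF 94 E1 82 B0 F1 AB 9B 8E EE 9B A2.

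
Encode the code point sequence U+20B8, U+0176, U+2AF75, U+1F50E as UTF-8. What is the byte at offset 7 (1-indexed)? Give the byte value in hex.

1-indexed offset 7 is 0-indexed offset 6.
U+20B8 → 3-byte form E2 82 B8 at offsets 0–2.
U+0176 → 2-byte form C5 B6 at offsets 3–4.
U+2AF75 → 4-byte form F0 AA BD B5 at offsets 5–8.
Offset 6 falls in char 3's range; it's byte 2 of F0 AA BD B5 = 0xAA.

0xAA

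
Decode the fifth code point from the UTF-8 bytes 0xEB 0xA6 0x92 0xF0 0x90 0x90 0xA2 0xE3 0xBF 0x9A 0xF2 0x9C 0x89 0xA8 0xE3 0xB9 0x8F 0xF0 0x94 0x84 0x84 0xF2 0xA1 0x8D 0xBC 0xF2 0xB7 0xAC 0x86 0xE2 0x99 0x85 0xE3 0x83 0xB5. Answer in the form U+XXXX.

Offset 0: leading byte 0xEB = 11101011 → 3-byte char #1 = EB A6 92.
Offset 3: leading byte 0xF0 = 11110000 → 4-byte char #2 = F0 90 90 A2.
Offset 7: leading byte 0xE3 = 11100011 → 3-byte char #3 = E3 BF 9A.
Offset 10: leading byte 0xF2 = 11110010 → 4-byte char #4 = F2 9C 89 A8.
Offset 14: leading byte 0xE3 = 11100011 → 3-byte char #5 = E3 B9 8F.
Leading byte 0xE3 = 11100011 matches 1110xxxx → 3-byte sequence.
Byte 1: 0xE3 = 11100011, payload 0011 (4 bits).
Byte 2: 0xB9 = 10111001 (10xxxxxx ✓), payload 111001.
Byte 3: 0x8F = 10001111 (10xxxxxx ✓), payload 001111.
Concatenate: 0011111001001111 = 0x3E4F (16 bits → U+3E4F).

U+3E4F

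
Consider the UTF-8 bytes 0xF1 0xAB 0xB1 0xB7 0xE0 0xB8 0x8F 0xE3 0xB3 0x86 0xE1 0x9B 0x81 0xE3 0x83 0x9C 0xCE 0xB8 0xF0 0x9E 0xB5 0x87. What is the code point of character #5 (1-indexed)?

U+30DC

Offset 0: leading byte 0xF1 = 11110001 → 4-byte char #1 = F1 AB B1 B7.
Offset 4: leading byte 0xE0 = 11100000 → 3-byte char #2 = E0 B8 8F.
Offset 7: leading byte 0xE3 = 11100011 → 3-byte char #3 = E3 B3 86.
Offset 10: leading byte 0xE1 = 11100001 → 3-byte char #4 = E1 9B 81.
Offset 13: leading byte 0xE3 = 11100011 → 3-byte char #5 = E3 83 9C.
Leading byte 0xE3 = 11100011 matches 1110xxxx → 3-byte sequence.
Byte 1: 0xE3 = 11100011, payload 0011 (4 bits).
Byte 2: 0x83 = 10000011 (10xxxxxx ✓), payload 000011.
Byte 3: 0x9C = 10011100 (10xxxxxx ✓), payload 011100.
Concatenate: 0011000011011100 = 0x30DC (16 bits → U+30DC).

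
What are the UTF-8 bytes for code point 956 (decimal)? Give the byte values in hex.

U+03BC = 0x3BC = 956 decimal. In range U+0080–U+07FF → 2-byte form: 110xxxxx 10xxxxxx.
Binary (11 bits): 01110111100.
Split 5+6: 01110 | 111100.
Byte 1: 11001110 = 0xCE.
Byte 2: 10111100 = 0xBC.

CE BC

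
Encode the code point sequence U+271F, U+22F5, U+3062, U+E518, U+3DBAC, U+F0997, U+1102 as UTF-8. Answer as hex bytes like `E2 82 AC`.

E2 9C 9F E2 8B B5 E3 81 A2 EE 94 98 F0 BD AE AC F3 B0 A6 97 E1 84 82

U+271F: 3-byte form → E2 9C 9F.
U+22F5: 3-byte form → E2 8B B5.
U+3062: 3-byte form → E3 81 A2.
U+E518: 3-byte form → EE 94 98.
U+3DBAC: 4-byte form → F0 BD AE AC.
U+F0997: 4-byte form → F3 B0 A6 97.
U+1102: 3-byte form → E1 84 82.
Concatenated (23 bytes): E2 9C 9F E2 8B B5 E3 81 A2 EE 94 98 F0 BD AE AC F3 B0 A6 97 E1 84 82.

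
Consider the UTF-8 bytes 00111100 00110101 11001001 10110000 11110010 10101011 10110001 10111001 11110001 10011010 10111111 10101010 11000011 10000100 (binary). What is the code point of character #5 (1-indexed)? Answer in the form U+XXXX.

U+5AFEA

Offset 0: leading byte 0x3C = 00111100 → 1-byte char #1 = 3C.
Offset 1: leading byte 0x35 = 00110101 → 1-byte char #2 = 35.
Offset 2: leading byte 0xC9 = 11001001 → 2-byte char #3 = C9 B0.
Offset 4: leading byte 0xF2 = 11110010 → 4-byte char #4 = F2 AB B1 B9.
Offset 8: leading byte 0xF1 = 11110001 → 4-byte char #5 = F1 9A BF AA.
Leading byte 0xF1 = 11110001 matches 11110xxx → 4-byte sequence.
Byte 1: 0xF1 = 11110001, payload 001 (3 bits).
Byte 2: 0x9A = 10011010 (10xxxxxx ✓), payload 011010.
Byte 3: 0xBF = 10111111 (10xxxxxx ✓), payload 111111.
Byte 4: 0xAA = 10101010 (10xxxxxx ✓), payload 101010.
Concatenate: 001011010111111101010 = 0x5AFEA (21 bits → U+5AFEA).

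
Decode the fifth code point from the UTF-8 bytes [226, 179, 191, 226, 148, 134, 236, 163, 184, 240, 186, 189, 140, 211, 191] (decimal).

Offset 0: leading byte 0xE2 = 11100010 → 3-byte char #1 = E2 B3 BF.
Offset 3: leading byte 0xE2 = 11100010 → 3-byte char #2 = E2 94 86.
Offset 6: leading byte 0xEC = 11101100 → 3-byte char #3 = EC A3 B8.
Offset 9: leading byte 0xF0 = 11110000 → 4-byte char #4 = F0 BA BD 8C.
Offset 13: leading byte 0xD3 = 11010011 → 2-byte char #5 = D3 BF.
Leading byte 0xD3 = 11010011 matches 110xxxxx → 2-byte sequence.
Byte 1: 0xD3 = 11010011, payload 10011 (5 bits).
Byte 2: 0xBF = 10111111 (10xxxxxx ✓), payload 111111.
Concatenate: 10011111111 = 0x4FF (11 bits → U+04FF).

U+04FF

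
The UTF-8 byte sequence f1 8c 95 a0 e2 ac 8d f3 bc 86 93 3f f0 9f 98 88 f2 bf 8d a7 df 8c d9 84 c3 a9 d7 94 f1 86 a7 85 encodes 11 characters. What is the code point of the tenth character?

Offset 0: leading byte 0xF1 = 11110001 → 4-byte char #1 = F1 8C 95 A0.
Offset 4: leading byte 0xE2 = 11100010 → 3-byte char #2 = E2 AC 8D.
Offset 7: leading byte 0xF3 = 11110011 → 4-byte char #3 = F3 BC 86 93.
Offset 11: leading byte 0x3F = 00111111 → 1-byte char #4 = 3F.
Offset 12: leading byte 0xF0 = 11110000 → 4-byte char #5 = F0 9F 98 88.
Offset 16: leading byte 0xF2 = 11110010 → 4-byte char #6 = F2 BF 8D A7.
Offset 20: leading byte 0xDF = 11011111 → 2-byte char #7 = DF 8C.
Offset 22: leading byte 0xD9 = 11011001 → 2-byte char #8 = D9 84.
Offset 24: leading byte 0xC3 = 11000011 → 2-byte char #9 = C3 A9.
Offset 26: leading byte 0xD7 = 11010111 → 2-byte char #10 = D7 94.
Leading byte 0xD7 = 11010111 matches 110xxxxx → 2-byte sequence.
Byte 1: 0xD7 = 11010111, payload 10111 (5 bits).
Byte 2: 0x94 = 10010100 (10xxxxxx ✓), payload 010100.
Concatenate: 10111010100 = 0x5D4 (11 bits → U+05D4).

U+05D4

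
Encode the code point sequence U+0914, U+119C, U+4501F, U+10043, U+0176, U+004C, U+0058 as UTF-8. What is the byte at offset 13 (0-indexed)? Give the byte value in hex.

U+0914 → 3-byte form E0 A4 94 at offsets 0–2.
U+119C → 3-byte form E1 86 9C at offsets 3–5.
U+4501F → 4-byte form F1 85 80 9F at offsets 6–9.
U+10043 → 4-byte form F0 90 81 83 at offsets 10–13.
Offset 13 falls in char 4's range; it's byte 4 of F0 90 81 83 = 0x83.

0x83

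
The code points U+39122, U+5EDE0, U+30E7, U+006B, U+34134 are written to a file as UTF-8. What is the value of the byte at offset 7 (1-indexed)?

1-indexed offset 7 is 0-indexed offset 6.
U+39122 → 4-byte form F0 B9 84 A2 at offsets 0–3.
U+5EDE0 → 4-byte form F1 9E B7 A0 at offsets 4–7.
Offset 6 falls in char 2's range; it's byte 3 of F1 9E B7 A0 = 0xB7.

0xB7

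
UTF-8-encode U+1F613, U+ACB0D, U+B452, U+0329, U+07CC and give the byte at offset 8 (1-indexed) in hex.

1-indexed offset 8 is 0-indexed offset 7.
U+1F613 → 4-byte form F0 9F 98 93 at offsets 0–3.
U+ACB0D → 4-byte form F2 AC AC 8D at offsets 4–7.
Offset 7 falls in char 2's range; it's byte 4 of F2 AC AC 8D = 0x8D.

0x8D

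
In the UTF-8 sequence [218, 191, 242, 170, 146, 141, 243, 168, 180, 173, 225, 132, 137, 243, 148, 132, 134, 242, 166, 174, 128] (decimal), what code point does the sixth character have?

U+A6B80

Offset 0: leading byte 0xDA = 11011010 → 2-byte char #1 = DA BF.
Offset 2: leading byte 0xF2 = 11110010 → 4-byte char #2 = F2 AA 92 8D.
Offset 6: leading byte 0xF3 = 11110011 → 4-byte char #3 = F3 A8 B4 AD.
Offset 10: leading byte 0xE1 = 11100001 → 3-byte char #4 = E1 84 89.
Offset 13: leading byte 0xF3 = 11110011 → 4-byte char #5 = F3 94 84 86.
Offset 17: leading byte 0xF2 = 11110010 → 4-byte char #6 = F2 A6 AE 80.
Leading byte 0xF2 = 11110010 matches 11110xxx → 4-byte sequence.
Byte 1: 0xF2 = 11110010, payload 010 (3 bits).
Byte 2: 0xA6 = 10100110 (10xxxxxx ✓), payload 100110.
Byte 3: 0xAE = 10101110 (10xxxxxx ✓), payload 101110.
Byte 4: 0x80 = 10000000 (10xxxxxx ✓), payload 000000.
Concatenate: 010100110101110000000 = 0xA6B80 (21 bits → U+A6B80).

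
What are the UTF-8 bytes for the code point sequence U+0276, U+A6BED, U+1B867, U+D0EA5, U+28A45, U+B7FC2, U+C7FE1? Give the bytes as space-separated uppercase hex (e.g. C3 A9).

U+0276: 2-byte form → C9 B6.
U+A6BED: 4-byte form → F2 A6 AF AD.
U+1B867: 4-byte form → F0 9B A1 A7.
U+D0EA5: 4-byte form → F3 90 BA A5.
U+28A45: 4-byte form → F0 A8 A9 85.
U+B7FC2: 4-byte form → F2 B7 BF 82.
U+C7FE1: 4-byte form → F3 87 BF A1.
Concatenated (26 bytes): C9 B6 F2 A6 AF AD F0 9B A1 A7 F3 90 BA A5 F0 A8 A9 85 F2 B7 BF 82 F3 87 BF A1.

C9 B6 F2 A6 AF AD F0 9B A1 A7 F3 90 BA A5 F0 A8 A9 85 F2 B7 BF 82 F3 87 BF A1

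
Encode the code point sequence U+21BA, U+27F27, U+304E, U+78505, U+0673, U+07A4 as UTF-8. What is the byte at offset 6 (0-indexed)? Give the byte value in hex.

U+21BA → 3-byte form E2 86 BA at offsets 0–2.
U+27F27 → 4-byte form F0 A7 BC A7 at offsets 3–6.
Offset 6 falls in char 2's range; it's byte 4 of F0 A7 BC A7 = 0xA7.

0xA7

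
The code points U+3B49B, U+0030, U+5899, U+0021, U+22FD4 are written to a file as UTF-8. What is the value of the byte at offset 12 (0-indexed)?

U+3B49B → 4-byte form F0 BB 92 9B at offsets 0–3.
U+0030 → 1-byte form 30 at offsets 4–4.
U+5899 → 3-byte form E5 A2 99 at offsets 5–7.
U+0021 → 1-byte form 21 at offsets 8–8.
U+22FD4 → 4-byte form F0 A2 BF 94 at offsets 9–12.
Offset 12 falls in char 5's range; it's byte 4 of F0 A2 BF 94 = 0x94.

0x94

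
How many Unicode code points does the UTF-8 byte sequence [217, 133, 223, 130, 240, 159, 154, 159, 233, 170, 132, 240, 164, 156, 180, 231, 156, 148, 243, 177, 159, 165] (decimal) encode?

7

Byte at offset 0: 0xD9 = 11011001 → 2-byte char (#1). Advance 2.
Byte at offset 2: 0xDF = 11011111 → 2-byte char (#2). Advance 2.
Byte at offset 4: 0xF0 = 11110000 → 4-byte char (#3). Advance 4.
Byte at offset 8: 0xE9 = 11101001 → 3-byte char (#4). Advance 3.
Byte at offset 11: 0xF0 = 11110000 → 4-byte char (#5). Advance 4.
Byte at offset 15: 0xE7 = 11100111 → 3-byte char (#6). Advance 3.
Byte at offset 18: 0xF3 = 11110011 → 4-byte char (#7). Advance 4.
Reached end at offset 22 after 7 code points.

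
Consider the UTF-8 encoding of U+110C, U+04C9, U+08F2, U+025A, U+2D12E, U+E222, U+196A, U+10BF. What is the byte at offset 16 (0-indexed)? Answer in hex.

U+110C → 3-byte form E1 84 8C at offsets 0–2.
U+04C9 → 2-byte form D3 89 at offsets 3–4.
U+08F2 → 3-byte form E0 A3 B2 at offsets 5–7.
U+025A → 2-byte form C9 9A at offsets 8–9.
U+2D12E → 4-byte form F0 AD 84 AE at offsets 10–13.
U+E222 → 3-byte form EE 88 A2 at offsets 14–16.
Offset 16 falls in char 6's range; it's byte 3 of EE 88 A2 = 0xA2.

0xA2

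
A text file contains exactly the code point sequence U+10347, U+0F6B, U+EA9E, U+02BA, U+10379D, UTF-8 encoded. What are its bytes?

U+10347: 4-byte form → F0 90 8D 87.
U+0F6B: 3-byte form → E0 BD AB.
U+EA9E: 3-byte form → EE AA 9E.
U+02BA: 2-byte form → CA BA.
U+10379D: 4-byte form → F4 83 9E 9D.
Concatenated (16 bytes): F0 90 8D 87 E0 BD AB EE AA 9E CA BA F4 83 9E 9D.

F0 90 8D 87 E0 BD AB EE AA 9E CA BA F4 83 9E 9D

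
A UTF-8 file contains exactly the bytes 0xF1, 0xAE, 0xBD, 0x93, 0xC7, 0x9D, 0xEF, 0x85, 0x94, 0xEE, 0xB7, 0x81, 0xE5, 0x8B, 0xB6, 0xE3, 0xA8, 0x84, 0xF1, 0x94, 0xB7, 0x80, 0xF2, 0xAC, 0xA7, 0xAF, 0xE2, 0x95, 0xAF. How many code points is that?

Byte at offset 0: 0xF1 = 11110001 → 4-byte char (#1). Advance 4.
Byte at offset 4: 0xC7 = 11000111 → 2-byte char (#2). Advance 2.
Byte at offset 6: 0xEF = 11101111 → 3-byte char (#3). Advance 3.
Byte at offset 9: 0xEE = 11101110 → 3-byte char (#4). Advance 3.
Byte at offset 12: 0xE5 = 11100101 → 3-byte char (#5). Advance 3.
Byte at offset 15: 0xE3 = 11100011 → 3-byte char (#6). Advance 3.
Byte at offset 18: 0xF1 = 11110001 → 4-byte char (#7). Advance 4.
Byte at offset 22: 0xF2 = 11110010 → 4-byte char (#8). Advance 4.
Byte at offset 26: 0xE2 = 11100010 → 3-byte char (#9). Advance 3.
Reached end at offset 29 after 9 code points.

9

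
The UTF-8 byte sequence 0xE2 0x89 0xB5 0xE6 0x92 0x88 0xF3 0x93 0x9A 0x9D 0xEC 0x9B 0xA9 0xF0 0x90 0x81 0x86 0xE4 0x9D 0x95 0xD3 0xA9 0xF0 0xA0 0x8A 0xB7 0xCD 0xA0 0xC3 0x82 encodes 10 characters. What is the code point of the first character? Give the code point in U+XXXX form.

Offset 0: leading byte 0xE2 = 11100010 → 3-byte char #1 = E2 89 B5.
Leading byte 0xE2 = 11100010 matches 1110xxxx → 3-byte sequence.
Byte 1: 0xE2 = 11100010, payload 0010 (4 bits).
Byte 2: 0x89 = 10001001 (10xxxxxx ✓), payload 001001.
Byte 3: 0xB5 = 10110101 (10xxxxxx ✓), payload 110101.
Concatenate: 0010001001110101 = 0x2275 (16 bits → U+2275).

U+2275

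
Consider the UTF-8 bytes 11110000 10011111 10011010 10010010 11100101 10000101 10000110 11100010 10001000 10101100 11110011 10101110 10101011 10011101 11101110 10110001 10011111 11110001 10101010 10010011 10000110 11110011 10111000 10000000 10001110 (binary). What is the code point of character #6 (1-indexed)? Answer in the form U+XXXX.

U+6A4C6

Offset 0: leading byte 0xF0 = 11110000 → 4-byte char #1 = F0 9F 9A 92.
Offset 4: leading byte 0xE5 = 11100101 → 3-byte char #2 = E5 85 86.
Offset 7: leading byte 0xE2 = 11100010 → 3-byte char #3 = E2 88 AC.
Offset 10: leading byte 0xF3 = 11110011 → 4-byte char #4 = F3 AE AB 9D.
Offset 14: leading byte 0xEE = 11101110 → 3-byte char #5 = EE B1 9F.
Offset 17: leading byte 0xF1 = 11110001 → 4-byte char #6 = F1 AA 93 86.
Leading byte 0xF1 = 11110001 matches 11110xxx → 4-byte sequence.
Byte 1: 0xF1 = 11110001, payload 001 (3 bits).
Byte 2: 0xAA = 10101010 (10xxxxxx ✓), payload 101010.
Byte 3: 0x93 = 10010011 (10xxxxxx ✓), payload 010011.
Byte 4: 0x86 = 10000110 (10xxxxxx ✓), payload 000110.
Concatenate: 001101010010011000110 = 0x6A4C6 (21 bits → U+6A4C6).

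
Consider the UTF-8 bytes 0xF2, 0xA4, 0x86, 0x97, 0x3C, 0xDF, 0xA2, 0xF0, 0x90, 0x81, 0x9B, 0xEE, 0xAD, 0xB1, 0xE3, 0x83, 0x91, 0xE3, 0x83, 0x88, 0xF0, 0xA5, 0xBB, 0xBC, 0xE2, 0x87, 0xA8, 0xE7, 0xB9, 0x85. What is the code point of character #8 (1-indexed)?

U+25EFC

Offset 0: leading byte 0xF2 = 11110010 → 4-byte char #1 = F2 A4 86 97.
Offset 4: leading byte 0x3C = 00111100 → 1-byte char #2 = 3C.
Offset 5: leading byte 0xDF = 11011111 → 2-byte char #3 = DF A2.
Offset 7: leading byte 0xF0 = 11110000 → 4-byte char #4 = F0 90 81 9B.
Offset 11: leading byte 0xEE = 11101110 → 3-byte char #5 = EE AD B1.
Offset 14: leading byte 0xE3 = 11100011 → 3-byte char #6 = E3 83 91.
Offset 17: leading byte 0xE3 = 11100011 → 3-byte char #7 = E3 83 88.
Offset 20: leading byte 0xF0 = 11110000 → 4-byte char #8 = F0 A5 BB BC.
Leading byte 0xF0 = 11110000 matches 11110xxx → 4-byte sequence.
Byte 1: 0xF0 = 11110000, payload 000 (3 bits).
Byte 2: 0xA5 = 10100101 (10xxxxxx ✓), payload 100101.
Byte 3: 0xBB = 10111011 (10xxxxxx ✓), payload 111011.
Byte 4: 0xBC = 10111100 (10xxxxxx ✓), payload 111100.
Concatenate: 000100101111011111100 = 0x25EFC (21 bits → U+25EFC).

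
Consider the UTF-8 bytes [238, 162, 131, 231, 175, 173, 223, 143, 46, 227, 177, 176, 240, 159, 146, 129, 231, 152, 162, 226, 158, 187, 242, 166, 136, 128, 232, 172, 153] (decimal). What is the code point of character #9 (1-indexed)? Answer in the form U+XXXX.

U+A6200

Offset 0: leading byte 0xEE = 11101110 → 3-byte char #1 = EE A2 83.
Offset 3: leading byte 0xE7 = 11100111 → 3-byte char #2 = E7 AF AD.
Offset 6: leading byte 0xDF = 11011111 → 2-byte char #3 = DF 8F.
Offset 8: leading byte 0x2E = 00101110 → 1-byte char #4 = 2E.
Offset 9: leading byte 0xE3 = 11100011 → 3-byte char #5 = E3 B1 B0.
Offset 12: leading byte 0xF0 = 11110000 → 4-byte char #6 = F0 9F 92 81.
Offset 16: leading byte 0xE7 = 11100111 → 3-byte char #7 = E7 98 A2.
Offset 19: leading byte 0xE2 = 11100010 → 3-byte char #8 = E2 9E BB.
Offset 22: leading byte 0xF2 = 11110010 → 4-byte char #9 = F2 A6 88 80.
Leading byte 0xF2 = 11110010 matches 11110xxx → 4-byte sequence.
Byte 1: 0xF2 = 11110010, payload 010 (3 bits).
Byte 2: 0xA6 = 10100110 (10xxxxxx ✓), payload 100110.
Byte 3: 0x88 = 10001000 (10xxxxxx ✓), payload 001000.
Byte 4: 0x80 = 10000000 (10xxxxxx ✓), payload 000000.
Concatenate: 010100110001000000000 = 0xA6200 (21 bits → U+A6200).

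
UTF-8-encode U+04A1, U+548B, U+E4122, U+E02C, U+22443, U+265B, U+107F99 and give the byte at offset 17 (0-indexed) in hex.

U+04A1 → 2-byte form D2 A1 at offsets 0–1.
U+548B → 3-byte form E5 92 8B at offsets 2–4.
U+E4122 → 4-byte form F3 A4 84 A2 at offsets 5–8.
U+E02C → 3-byte form EE 80 AC at offsets 9–11.
U+22443 → 4-byte form F0 A2 91 83 at offsets 12–15.
U+265B → 3-byte form E2 99 9B at offsets 16–18.
Offset 17 falls in char 6's range; it's byte 2 of E2 99 9B = 0x99.

0x99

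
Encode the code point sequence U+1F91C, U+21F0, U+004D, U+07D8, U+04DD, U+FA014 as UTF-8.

U+1F91C: 4-byte form → F0 9F A4 9C.
U+21F0: 3-byte form → E2 87 B0.
U+004D: 1-byte form → 4D.
U+07D8: 2-byte form → DF 98.
U+04DD: 2-byte form → D3 9D.
U+FA014: 4-byte form → F3 BA 80 94.
Concatenated (16 bytes): F0 9F A4 9C E2 87 B0 4D DF 98 D3 9D F3 BA 80 94.

F0 9F A4 9C E2 87 B0 4D DF 98 D3 9D F3 BA 80 94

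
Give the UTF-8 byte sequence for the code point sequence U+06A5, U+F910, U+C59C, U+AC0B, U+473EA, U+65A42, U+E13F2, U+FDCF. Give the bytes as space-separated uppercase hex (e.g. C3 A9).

DA A5 EF A4 90 EC 96 9C EA B0 8B F1 87 8F AA F1 A5 A9 82 F3 A1 8F B2 EF B7 8F

U+06A5: 2-byte form → DA A5.
U+F910: 3-byte form → EF A4 90.
U+C59C: 3-byte form → EC 96 9C.
U+AC0B: 3-byte form → EA B0 8B.
U+473EA: 4-byte form → F1 87 8F AA.
U+65A42: 4-byte form → F1 A5 A9 82.
U+E13F2: 4-byte form → F3 A1 8F B2.
U+FDCF: 3-byte form → EF B7 8F.
Concatenated (26 bytes): DA A5 EF A4 90 EC 96 9C EA B0 8B F1 87 8F AA F1 A5 A9 82 F3 A1 8F B2 EF B7 8F.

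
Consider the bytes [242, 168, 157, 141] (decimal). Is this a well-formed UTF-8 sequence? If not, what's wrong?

valid

Leading byte 0xF2 = 11110010 → 4-byte form.
Continuation bytes 0xA8=10101000, 0x9D=10011101, 0x8D=10001101 all match 10xxxxxx.
Decoded value 0xA874D is ≥ 0x10000 (shortest form) and not a surrogate.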